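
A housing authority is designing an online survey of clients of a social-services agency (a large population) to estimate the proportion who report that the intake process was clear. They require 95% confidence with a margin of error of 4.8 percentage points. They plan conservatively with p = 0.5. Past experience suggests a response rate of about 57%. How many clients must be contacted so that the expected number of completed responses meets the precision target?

For 95% confidence, z = 1.960.
Completed interviews needed: n₀ = 1.960² × 0.2500 / 0.048² ≈ 416.84 → 417.
At a 57% response rate, contacts needed = 417 / 0.57 ≈ 731.58 → 732.

732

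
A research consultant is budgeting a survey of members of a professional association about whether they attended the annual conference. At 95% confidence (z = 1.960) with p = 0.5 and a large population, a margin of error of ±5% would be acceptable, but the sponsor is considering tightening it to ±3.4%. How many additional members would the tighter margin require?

At ±5%: n = 1.960² × 0.2500 / 0.050² ≈ 384.16 → 385.
At ±3.4%: n = 1.960² × 0.2500 / 0.034² ≈ 830.80 → 831.
Additional respondents: 831 − 385 = 446.

446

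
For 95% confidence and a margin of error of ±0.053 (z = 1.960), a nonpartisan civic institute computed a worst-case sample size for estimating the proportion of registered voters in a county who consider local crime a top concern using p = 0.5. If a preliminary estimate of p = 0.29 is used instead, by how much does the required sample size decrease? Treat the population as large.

Conservative (p = 0.5): n = 1.960² × 0.25 / 0.053² ≈ 341.90 → 342.
Using p = 0.29: p(1−p) = 0.2059, so n = 1.960² × 0.2059 / 0.053² ≈ 281.59 → 282.
Reduction: 342 − 282 = 60.

60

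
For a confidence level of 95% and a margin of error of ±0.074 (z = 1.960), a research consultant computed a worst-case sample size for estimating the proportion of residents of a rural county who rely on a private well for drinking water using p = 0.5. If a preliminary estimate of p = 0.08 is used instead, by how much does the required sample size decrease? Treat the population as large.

124

Conservative (p = 0.5): n = 1.960² × 0.25 / 0.074² ≈ 175.38 → 176.
Using p = 0.08: p(1−p) = 0.0736, so n = 1.960² × 0.0736 / 0.074² ≈ 51.63 → 52.
Reduction: 176 − 52 = 124.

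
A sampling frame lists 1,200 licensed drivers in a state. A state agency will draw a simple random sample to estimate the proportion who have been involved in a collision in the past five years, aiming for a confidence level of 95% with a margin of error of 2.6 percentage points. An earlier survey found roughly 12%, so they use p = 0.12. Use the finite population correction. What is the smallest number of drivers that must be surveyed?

For 95% confidence, z = 1.960.
Unadjusted: n₀ = 1.960² × 0.12 × 0.88 / 0.026² ≈ 600.11, so n₀ = 601.
Finite population correction with N = 1,200: n = n₀ / (1 + (n₀−1)/N) = 601 / (1 + 600/1200) = 601 / 1.5000 ≈ 400.67.
Rounding up, n = 401.

401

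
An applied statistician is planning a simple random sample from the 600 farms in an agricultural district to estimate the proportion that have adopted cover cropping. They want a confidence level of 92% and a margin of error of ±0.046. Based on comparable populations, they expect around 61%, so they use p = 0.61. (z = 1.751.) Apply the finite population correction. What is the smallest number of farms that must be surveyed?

220

Unadjusted: n₀ = 1.751² × 0.61 × 0.39 / 0.046² ≈ 344.71, so n₀ = 345.
Finite population correction with N = 600: n = n₀ / (1 + (n₀−1)/N) = 345 / (1 + 344/600) = 345 / 1.5733 ≈ 219.28.
Rounding up, n = 220.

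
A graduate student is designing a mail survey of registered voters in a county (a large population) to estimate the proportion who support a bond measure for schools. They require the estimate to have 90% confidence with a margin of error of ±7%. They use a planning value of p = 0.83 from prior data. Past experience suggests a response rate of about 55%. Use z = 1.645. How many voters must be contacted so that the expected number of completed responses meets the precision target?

Completed interviews needed: n₀ = 1.645² × 0.1411 / 0.070² ≈ 77.92 → 78.
At a 55% response rate, contacts needed = 78 / 0.55 ≈ 141.82 → 142.

142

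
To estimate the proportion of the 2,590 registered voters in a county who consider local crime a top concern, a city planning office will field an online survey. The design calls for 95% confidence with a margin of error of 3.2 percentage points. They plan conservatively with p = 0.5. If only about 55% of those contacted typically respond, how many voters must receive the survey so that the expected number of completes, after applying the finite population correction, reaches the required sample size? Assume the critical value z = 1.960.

Completed interviews needed (unadjusted): n₀ = 1.960² × 0.2500 / 0.032² ≈ 937.89 → 938.
FPC for N = 2,590: n = 938 / (1 + 937/2590) = 938 / 1.3618 ≈ 688.81 → 689.
At a 55% response rate, contacts needed = 689 / 0.55 ≈ 1252.73 → 1253.

1253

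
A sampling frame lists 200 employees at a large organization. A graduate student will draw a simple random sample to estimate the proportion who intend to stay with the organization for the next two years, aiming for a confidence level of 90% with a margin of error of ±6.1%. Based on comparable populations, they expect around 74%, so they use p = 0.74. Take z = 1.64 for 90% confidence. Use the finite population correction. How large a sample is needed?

83

Unadjusted: n₀ = 1.64² × 0.74 × 0.26 / 0.061² ≈ 139.07, so n₀ = 140.
Finite population correction with N = 200: n = n₀ / (1 + (n₀−1)/N) = 140 / (1 + 139/200) = 140 / 1.6950 ≈ 82.60.
Rounding up, n = 83.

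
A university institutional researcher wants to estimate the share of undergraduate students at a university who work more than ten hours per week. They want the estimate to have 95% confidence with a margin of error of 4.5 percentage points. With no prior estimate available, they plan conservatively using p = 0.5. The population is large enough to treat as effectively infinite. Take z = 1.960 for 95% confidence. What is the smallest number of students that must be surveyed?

475

With p = 0.5, p(1−p) = 0.25.
n = z²·p(1−p)/E² = 1.960² × 0.2500 / 0.045² = 3.8416 × 0.2500 / 0.002025 ≈ 474.27.
Rounding up gives n = 475.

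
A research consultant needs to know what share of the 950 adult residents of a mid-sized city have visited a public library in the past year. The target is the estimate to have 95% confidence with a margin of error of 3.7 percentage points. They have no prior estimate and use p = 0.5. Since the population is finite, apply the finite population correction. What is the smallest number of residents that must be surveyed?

404

For 95% confidence, z = 1.960.
Unadjusted: n₀ = 1.960² × 0.50 × 0.50 / 0.037² ≈ 701.53, so n₀ = 702.
Finite population correction with N = 950: n = n₀ / (1 + (n₀−1)/N) = 702 / (1 + 701/950) = 702 / 1.7379 ≈ 403.94.
Rounding up, n = 404.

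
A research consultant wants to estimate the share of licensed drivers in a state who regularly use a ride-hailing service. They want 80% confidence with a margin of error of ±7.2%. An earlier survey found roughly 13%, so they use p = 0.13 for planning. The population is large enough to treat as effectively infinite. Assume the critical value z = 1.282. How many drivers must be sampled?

With p = 0.13, p(1−p) = 0.1131.
n = z²·p(1−p)/E² = 1.282² × 0.1131 / 0.072² = 1.6435 × 0.1131 / 0.005184 ≈ 35.86.
Rounding up gives n = 36.

36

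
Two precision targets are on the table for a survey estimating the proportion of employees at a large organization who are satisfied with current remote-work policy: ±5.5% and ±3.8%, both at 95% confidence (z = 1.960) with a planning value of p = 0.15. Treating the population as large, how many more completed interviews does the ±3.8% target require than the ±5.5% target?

At ±5.5%: n = 1.960² × 0.1275 / 0.055² ≈ 161.92 → 162.
At ±3.8%: n = 1.960² × 0.1275 / 0.038² ≈ 339.20 → 340.
Additional respondents: 340 − 162 = 178.

178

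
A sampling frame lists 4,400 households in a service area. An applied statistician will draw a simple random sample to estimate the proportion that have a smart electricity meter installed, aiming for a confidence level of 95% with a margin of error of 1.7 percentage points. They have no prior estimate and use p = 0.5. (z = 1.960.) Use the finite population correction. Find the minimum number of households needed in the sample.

Unadjusted: n₀ = 1.960² × 0.50 × 0.50 / 0.017² ≈ 3323.18, so n₀ = 3324.
Finite population correction with N = 4,400: n = n₀ / (1 + (n₀−1)/N) = 3324 / (1 + 3323/4400) = 3324 / 1.7552 ≈ 1893.77.
Rounding up, n = 1894.

1894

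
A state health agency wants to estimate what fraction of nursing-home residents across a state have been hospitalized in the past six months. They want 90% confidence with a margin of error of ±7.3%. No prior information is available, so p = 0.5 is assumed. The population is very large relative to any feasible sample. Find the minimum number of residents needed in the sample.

For 90% confidence, z = 1.645.
With p = 0.5, p(1−p) = 0.25.
n = z²·p(1−p)/E² = 1.645² × 0.2500 / 0.073² = 2.7060 × 0.2500 / 0.005329 ≈ 126.95.
Rounding up gives n = 127.

127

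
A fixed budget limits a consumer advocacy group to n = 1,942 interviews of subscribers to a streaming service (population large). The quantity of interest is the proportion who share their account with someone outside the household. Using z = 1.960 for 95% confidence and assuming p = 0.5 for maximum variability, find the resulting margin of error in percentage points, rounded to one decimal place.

SE(p̂) = √[p(1−p)/n] = √[0.2500/1942] = 0.01135.
E = z × SE = 1.960 × 0.01135 = 0.02224, or 2.2 percentage points.

2.2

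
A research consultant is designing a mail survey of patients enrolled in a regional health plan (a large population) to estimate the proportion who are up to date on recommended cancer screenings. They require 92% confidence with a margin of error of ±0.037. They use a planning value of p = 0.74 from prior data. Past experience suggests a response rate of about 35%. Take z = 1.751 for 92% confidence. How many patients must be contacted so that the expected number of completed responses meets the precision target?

Completed interviews needed: n₀ = 1.751² × 0.1924 / 0.037² ≈ 430.90 → 431.
At a 35% response rate, contacts needed = 431 / 0.35 ≈ 1231.43 → 1232.

1232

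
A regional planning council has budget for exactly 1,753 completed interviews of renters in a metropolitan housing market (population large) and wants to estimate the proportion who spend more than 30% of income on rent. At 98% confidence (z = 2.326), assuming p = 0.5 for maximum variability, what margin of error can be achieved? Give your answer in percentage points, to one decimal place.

2.8

SE(p̂) = √[p(1−p)/n] = √[0.2500/1753] = 0.01194.
E = z × SE = 2.326 × 0.01194 = 0.02778, or 2.8 percentage points.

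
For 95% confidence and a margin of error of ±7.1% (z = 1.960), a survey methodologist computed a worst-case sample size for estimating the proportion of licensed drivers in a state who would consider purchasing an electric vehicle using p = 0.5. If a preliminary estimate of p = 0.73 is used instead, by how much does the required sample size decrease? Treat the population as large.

Conservative (p = 0.5): n = 1.960² × 0.25 / 0.071² ≈ 190.52 → 191.
Using p = 0.73: p(1−p) = 0.1971, so n = 1.960² × 0.1971 / 0.071² ≈ 150.20 → 151.
Reduction: 191 − 151 = 40.

40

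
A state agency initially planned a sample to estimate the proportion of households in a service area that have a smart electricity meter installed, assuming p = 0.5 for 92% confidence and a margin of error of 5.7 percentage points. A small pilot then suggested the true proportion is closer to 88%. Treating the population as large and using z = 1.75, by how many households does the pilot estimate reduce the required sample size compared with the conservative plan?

136

Conservative (p = 0.5): n = 1.75² × 0.25 / 0.057² ≈ 235.65 → 236.
Using p = 0.88: p(1−p) = 0.1056, so n = 1.75² × 0.1056 / 0.057² ≈ 99.54 → 100.
Reduction: 236 − 100 = 136.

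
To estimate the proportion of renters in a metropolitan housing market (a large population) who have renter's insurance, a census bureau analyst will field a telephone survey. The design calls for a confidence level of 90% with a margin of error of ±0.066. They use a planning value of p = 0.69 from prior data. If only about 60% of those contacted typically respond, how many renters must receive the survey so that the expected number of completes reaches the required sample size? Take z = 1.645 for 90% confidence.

222

Completed interviews needed: n₀ = 1.645² × 0.2139 / 0.066² ≈ 132.88 → 133.
At a 60% response rate, contacts needed = 133 / 0.60 ≈ 221.67 → 222.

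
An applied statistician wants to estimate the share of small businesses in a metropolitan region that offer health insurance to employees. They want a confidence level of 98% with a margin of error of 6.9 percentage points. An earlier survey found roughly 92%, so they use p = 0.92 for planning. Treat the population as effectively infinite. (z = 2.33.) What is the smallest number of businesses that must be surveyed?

With p = 0.92, p(1−p) = 0.0736.
n = z²·p(1−p)/E² = 2.33² × 0.0736 / 0.069² = 5.4289 × 0.0736 / 0.004761 ≈ 83.93.
Rounding up gives n = 84.

84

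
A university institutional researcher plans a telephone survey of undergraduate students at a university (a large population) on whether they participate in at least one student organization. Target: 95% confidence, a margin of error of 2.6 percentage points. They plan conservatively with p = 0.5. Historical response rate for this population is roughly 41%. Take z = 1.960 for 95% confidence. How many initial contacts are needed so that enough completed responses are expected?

Completed interviews needed: n₀ = 1.960² × 0.2500 / 0.026² ≈ 1420.71 → 1421.
At a 41% response rate, contacts needed = 1421 / 0.41 ≈ 3465.85 → 3466.

3466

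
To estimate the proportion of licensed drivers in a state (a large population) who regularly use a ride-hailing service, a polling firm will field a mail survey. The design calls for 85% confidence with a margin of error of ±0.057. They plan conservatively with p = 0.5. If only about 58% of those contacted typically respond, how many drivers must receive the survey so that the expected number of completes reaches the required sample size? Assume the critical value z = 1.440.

276

Completed interviews needed: n₀ = 1.440² × 0.2500 / 0.057² ≈ 159.56 → 160.
At a 58% response rate, contacts needed = 160 / 0.58 ≈ 275.86 → 276.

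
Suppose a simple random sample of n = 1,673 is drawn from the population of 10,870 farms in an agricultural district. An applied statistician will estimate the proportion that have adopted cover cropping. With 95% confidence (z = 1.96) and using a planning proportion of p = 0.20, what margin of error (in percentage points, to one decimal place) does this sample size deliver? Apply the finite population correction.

Finite-population factor: (N−n)/(N−1) = (10870−1673)/(10870−1) = 0.8462.
SE(p̂) = √[p(1−p)/n · (N−n)/(N−1)] = √[0.1600/1673 × 0.8462] = 0.00900.
E = z × SE = 1.96 × 0.00900 = 0.01763 ≈ 1.8 percentage points.

1.8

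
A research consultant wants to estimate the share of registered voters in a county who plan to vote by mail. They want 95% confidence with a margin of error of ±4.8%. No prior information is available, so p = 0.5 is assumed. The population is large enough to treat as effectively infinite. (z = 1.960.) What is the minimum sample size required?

With p = 0.5, p(1−p) = 0.25.
n = z²·p(1−p)/E² = 1.960² × 0.2500 / 0.048² = 3.8416 × 0.2500 / 0.002304 ≈ 416.84.
Rounding up gives n = 417.

417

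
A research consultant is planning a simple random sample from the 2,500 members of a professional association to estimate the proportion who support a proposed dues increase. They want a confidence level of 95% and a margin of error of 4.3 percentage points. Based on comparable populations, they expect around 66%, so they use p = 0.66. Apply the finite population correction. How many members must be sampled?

394

For 95% confidence, z = 1.960.
Unadjusted: n₀ = 1.960² × 0.66 × 0.34 / 0.043² ≈ 466.23, so n₀ = 467.
Finite population correction with N = 2,500: n = n₀ / (1 + (n₀−1)/N) = 467 / (1 + 466/2500) = 467 / 1.1864 ≈ 393.63.
Rounding up, n = 394.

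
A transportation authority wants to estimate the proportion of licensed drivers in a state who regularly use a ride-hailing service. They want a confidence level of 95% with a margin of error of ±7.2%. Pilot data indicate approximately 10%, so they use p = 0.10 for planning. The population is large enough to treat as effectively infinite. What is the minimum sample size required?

67

For 95% confidence, z = 1.960.
With p = 0.10, p(1−p) = 0.0900.
n = z²·p(1−p)/E² = 1.960² × 0.0900 / 0.072² = 3.8416 × 0.0900 / 0.005184 ≈ 66.69.
Rounding up gives n = 67.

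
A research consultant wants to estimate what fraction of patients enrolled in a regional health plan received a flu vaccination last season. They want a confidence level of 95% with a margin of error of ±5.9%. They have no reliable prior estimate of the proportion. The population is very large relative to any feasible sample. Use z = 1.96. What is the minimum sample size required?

With no prior estimate, use p = 0.5, giving p(1−p) = 0.25.
n = z²·p(1−p)/E² = 1.96² × 0.2500 / 0.059² = 3.8416 × 0.2500 / 0.003481 ≈ 275.90.
Rounding up gives n = 276.

276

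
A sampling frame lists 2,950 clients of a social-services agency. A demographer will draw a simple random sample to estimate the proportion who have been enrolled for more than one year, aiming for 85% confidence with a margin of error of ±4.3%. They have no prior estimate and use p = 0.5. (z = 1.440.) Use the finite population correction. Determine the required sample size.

257

Unadjusted: n₀ = 1.440² × 0.50 × 0.50 / 0.043² ≈ 280.37, so n₀ = 281.
Finite population correction with N = 2,950: n = n₀ / (1 + (n₀−1)/N) = 281 / (1 + 280/2950) = 281 / 1.0949 ≈ 256.64.
Rounding up, n = 257.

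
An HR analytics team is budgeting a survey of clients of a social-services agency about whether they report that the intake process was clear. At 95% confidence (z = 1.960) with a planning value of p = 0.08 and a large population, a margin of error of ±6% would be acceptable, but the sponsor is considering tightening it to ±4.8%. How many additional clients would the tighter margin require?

At ±6%: n = 1.960² × 0.0736 / 0.060² ≈ 78.54 → 79.
At ±4.8%: n = 1.960² × 0.0736 / 0.048² ≈ 122.72 → 123.
Additional respondents: 123 − 79 = 44.

44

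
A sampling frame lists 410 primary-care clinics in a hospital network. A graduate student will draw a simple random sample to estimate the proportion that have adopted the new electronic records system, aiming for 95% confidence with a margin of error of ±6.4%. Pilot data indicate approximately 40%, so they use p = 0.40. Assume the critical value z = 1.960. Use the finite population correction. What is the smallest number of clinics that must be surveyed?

Unadjusted: n₀ = 1.960² × 0.40 × 0.60 / 0.064² ≈ 225.09, so n₀ = 226.
Finite population correction with N = 410: n = n₀ / (1 + (n₀−1)/N) = 226 / (1 + 225/410) = 226 / 1.5488 ≈ 145.92.
Rounding up, n = 146.

146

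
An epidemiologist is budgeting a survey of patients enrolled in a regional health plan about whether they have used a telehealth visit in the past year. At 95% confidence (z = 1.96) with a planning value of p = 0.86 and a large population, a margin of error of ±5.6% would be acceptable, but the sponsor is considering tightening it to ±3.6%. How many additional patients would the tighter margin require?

209

At ±5.6%: n = 1.96² × 0.1204 / 0.056² ≈ 147.49 → 148.
At ±3.6%: n = 1.96² × 0.1204 / 0.036² ≈ 356.89 → 357.
Additional respondents: 357 − 148 = 209.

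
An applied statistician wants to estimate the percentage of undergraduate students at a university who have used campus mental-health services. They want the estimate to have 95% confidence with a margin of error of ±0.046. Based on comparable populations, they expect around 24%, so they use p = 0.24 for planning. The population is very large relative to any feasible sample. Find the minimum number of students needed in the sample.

For 95% confidence, z = 1.960.
With p = 0.24, p(1−p) = 0.1824.
n = z²·p(1−p)/E² = 1.960² × 0.1824 / 0.046² = 3.8416 × 0.1824 / 0.002116 ≈ 331.15.
Rounding up gives n = 332.

332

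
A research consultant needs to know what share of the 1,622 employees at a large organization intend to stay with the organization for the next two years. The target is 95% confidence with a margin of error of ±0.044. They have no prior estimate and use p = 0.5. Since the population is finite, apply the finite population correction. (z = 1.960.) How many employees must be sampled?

381

Unadjusted: n₀ = 1.960² × 0.50 × 0.50 / 0.044² ≈ 496.07, so n₀ = 497.
Finite population correction with N = 1,622: n = n₀ / (1 + (n₀−1)/N) = 497 / (1 + 496/1622) = 497 / 1.3058 ≈ 380.61.
Rounding up, n = 381.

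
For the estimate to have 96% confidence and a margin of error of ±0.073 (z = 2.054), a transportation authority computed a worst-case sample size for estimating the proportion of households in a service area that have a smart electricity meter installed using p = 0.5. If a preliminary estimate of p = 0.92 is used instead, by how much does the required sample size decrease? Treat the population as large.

Conservative (p = 0.5): n = 2.054² × 0.25 / 0.073² ≈ 197.92 → 198.
Using p = 0.92: p(1−p) = 0.0736, so n = 2.054² × 0.0736 / 0.073² ≈ 58.27 → 59.
Reduction: 198 − 59 = 139.

139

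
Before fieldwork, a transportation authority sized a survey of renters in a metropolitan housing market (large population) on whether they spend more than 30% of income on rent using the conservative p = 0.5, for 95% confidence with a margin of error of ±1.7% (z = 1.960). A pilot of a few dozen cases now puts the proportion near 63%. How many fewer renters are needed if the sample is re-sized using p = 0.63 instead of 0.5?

225

Conservative (p = 0.5): n = 1.960² × 0.25 / 0.017² ≈ 3323.18 → 3324.
Using p = 0.63: p(1−p) = 0.2331, so n = 1.960² × 0.2331 / 0.017² ≈ 3098.54 → 3099.
Reduction: 3324 − 3099 = 225.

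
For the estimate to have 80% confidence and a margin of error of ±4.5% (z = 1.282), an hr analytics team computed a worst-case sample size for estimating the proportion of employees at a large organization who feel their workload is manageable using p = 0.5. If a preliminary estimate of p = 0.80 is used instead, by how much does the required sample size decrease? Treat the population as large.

Conservative (p = 0.5): n = 1.282² × 0.25 / 0.045² ≈ 202.90 → 203.
Using p = 0.80: p(1−p) = 0.1600, so n = 1.282² × 0.1600 / 0.045² ≈ 129.86 → 130.
Reduction: 203 − 130 = 73.

73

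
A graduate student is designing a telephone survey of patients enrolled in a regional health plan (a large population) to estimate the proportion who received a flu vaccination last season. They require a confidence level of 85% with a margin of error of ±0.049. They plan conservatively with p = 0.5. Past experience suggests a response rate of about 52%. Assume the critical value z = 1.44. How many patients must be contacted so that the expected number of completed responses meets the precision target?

Completed interviews needed: n₀ = 1.44² × 0.2500 / 0.049² ≈ 215.91 → 216.
At a 52% response rate, contacts needed = 216 / 0.52 ≈ 415.38 → 416.

416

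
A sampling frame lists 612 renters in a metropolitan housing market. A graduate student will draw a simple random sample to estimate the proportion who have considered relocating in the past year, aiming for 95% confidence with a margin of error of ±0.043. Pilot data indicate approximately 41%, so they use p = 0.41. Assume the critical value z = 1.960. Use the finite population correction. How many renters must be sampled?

277

Unadjusted: n₀ = 1.960² × 0.41 × 0.59 / 0.043² ≈ 502.59, so n₀ = 503.
Finite population correction with N = 612: n = n₀ / (1 + (n₀−1)/N) = 503 / (1 + 502/612) = 503 / 1.8203 ≈ 276.33.
Rounding up, n = 277.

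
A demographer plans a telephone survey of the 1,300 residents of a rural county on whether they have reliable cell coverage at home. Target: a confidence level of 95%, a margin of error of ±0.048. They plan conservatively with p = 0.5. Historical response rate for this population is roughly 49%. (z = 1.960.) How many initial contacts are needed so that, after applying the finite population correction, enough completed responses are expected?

645

Completed interviews needed (unadjusted): n₀ = 1.960² × 0.2500 / 0.048² ≈ 416.84 → 417.
FPC for N = 1,300: n = 417 / (1 + 416/1300) = 417 / 1.3200 ≈ 315.91 → 316.
At a 49% response rate, contacts needed = 316 / 0.49 ≈ 644.90 → 645.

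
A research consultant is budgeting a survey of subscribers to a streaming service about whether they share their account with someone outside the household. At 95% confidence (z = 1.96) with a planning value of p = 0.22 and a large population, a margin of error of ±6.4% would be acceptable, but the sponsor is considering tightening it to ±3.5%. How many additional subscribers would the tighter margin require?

At ±6.4%: n = 1.96² × 0.1716 / 0.064² ≈ 160.94 → 161.
At ±3.5%: n = 1.96² × 0.1716 / 0.035² ≈ 538.14 → 539.
Additional respondents: 539 − 161 = 378.

378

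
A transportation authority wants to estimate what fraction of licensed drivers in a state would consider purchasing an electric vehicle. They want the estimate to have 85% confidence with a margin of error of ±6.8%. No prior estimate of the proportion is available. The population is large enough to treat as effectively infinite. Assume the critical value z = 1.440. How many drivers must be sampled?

113

With no prior estimate, use p = 0.5, giving p(1−p) = 0.25.
n = z²·p(1−p)/E² = 1.440² × 0.2500 / 0.068² = 2.0736 × 0.2500 / 0.004624 ≈ 112.11.
Rounding up gives n = 113.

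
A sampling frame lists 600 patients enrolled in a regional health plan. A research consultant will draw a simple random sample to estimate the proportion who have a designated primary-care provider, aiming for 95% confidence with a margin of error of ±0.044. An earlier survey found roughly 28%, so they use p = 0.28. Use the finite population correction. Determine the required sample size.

241

For 95% confidence, z = 1.960.
Unadjusted: n₀ = 1.960² × 0.28 × 0.72 / 0.044² ≈ 400.03, so n₀ = 401.
Finite population correction with N = 600: n = n₀ / (1 + (n₀−1)/N) = 401 / (1 + 400/600) = 401 / 1.6667 ≈ 240.60.
Rounding up, n = 241.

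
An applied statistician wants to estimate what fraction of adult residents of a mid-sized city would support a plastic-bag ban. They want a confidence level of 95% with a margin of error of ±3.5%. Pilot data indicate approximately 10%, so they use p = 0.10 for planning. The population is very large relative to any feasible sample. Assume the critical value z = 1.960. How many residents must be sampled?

283

With p = 0.10, p(1−p) = 0.0900.
n = z²·p(1−p)/E² = 1.960² × 0.0900 / 0.035² = 3.8416 × 0.0900 / 0.001225 ≈ 282.24.
Rounding up gives n = 283.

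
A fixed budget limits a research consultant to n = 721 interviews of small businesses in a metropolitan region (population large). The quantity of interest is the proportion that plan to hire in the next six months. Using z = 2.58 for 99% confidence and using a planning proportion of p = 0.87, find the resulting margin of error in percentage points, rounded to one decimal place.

3.2

SE(p̂) = √[p(1−p)/n] = √[0.1131/721] = 0.01252.
E = z × SE = 2.58 × 0.01252 = 0.03231, or 3.2 percentage points.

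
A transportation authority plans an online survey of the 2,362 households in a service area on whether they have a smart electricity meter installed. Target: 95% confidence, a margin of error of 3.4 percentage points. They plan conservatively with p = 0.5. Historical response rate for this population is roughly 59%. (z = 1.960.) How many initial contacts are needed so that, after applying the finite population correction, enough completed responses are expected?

1043

Completed interviews needed (unadjusted): n₀ = 1.960² × 0.2500 / 0.034² ≈ 830.80 → 831.
FPC for N = 2,362: n = 831 / (1 + 830/2362) = 831 / 1.3514 ≈ 614.92 → 615.
At a 59% response rate, contacts needed = 615 / 0.59 ≈ 1042.37 → 1043.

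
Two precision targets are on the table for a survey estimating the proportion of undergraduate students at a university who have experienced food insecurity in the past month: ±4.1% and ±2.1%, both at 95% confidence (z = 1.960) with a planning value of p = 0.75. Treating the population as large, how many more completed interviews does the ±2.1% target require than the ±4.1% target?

At ±4.1%: n = 1.960² × 0.1875 / 0.041² ≈ 428.49 → 429.
At ±2.1%: n = 1.960² × 0.1875 / 0.021² ≈ 1633.33 → 1634.
Additional respondents: 1634 − 429 = 1205.

1205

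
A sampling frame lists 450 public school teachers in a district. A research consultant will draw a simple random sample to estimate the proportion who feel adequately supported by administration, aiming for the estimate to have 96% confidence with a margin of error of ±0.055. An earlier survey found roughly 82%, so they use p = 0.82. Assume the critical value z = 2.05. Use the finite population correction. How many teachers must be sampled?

142

Unadjusted: n₀ = 2.05² × 0.82 × 0.18 / 0.055² ≈ 205.05, so n₀ = 206.
Finite population correction with N = 450: n = n₀ / (1 + (n₀−1)/N) = 206 / (1 + 205/450) = 206 / 1.4556 ≈ 141.53.
Rounding up, n = 142.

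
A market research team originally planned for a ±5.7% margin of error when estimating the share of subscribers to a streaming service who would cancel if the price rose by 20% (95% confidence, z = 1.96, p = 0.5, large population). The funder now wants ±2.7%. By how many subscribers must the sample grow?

At ±5.7%: n = 1.96² × 0.2500 / 0.057² ≈ 295.60 → 296.
At ±2.7%: n = 1.96² × 0.2500 / 0.027² ≈ 1317.42 → 1318.
Additional respondents: 1318 − 296 = 1022.

1022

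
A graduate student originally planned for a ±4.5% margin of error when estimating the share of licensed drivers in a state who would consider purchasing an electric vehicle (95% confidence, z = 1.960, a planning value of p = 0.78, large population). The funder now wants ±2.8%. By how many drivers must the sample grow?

At ±4.5%: n = 1.960² × 0.1716 / 0.045² ≈ 325.54 → 326.
At ±2.8%: n = 1.960² × 0.1716 / 0.028² ≈ 840.84 → 841.
Additional respondents: 841 − 326 = 515.

515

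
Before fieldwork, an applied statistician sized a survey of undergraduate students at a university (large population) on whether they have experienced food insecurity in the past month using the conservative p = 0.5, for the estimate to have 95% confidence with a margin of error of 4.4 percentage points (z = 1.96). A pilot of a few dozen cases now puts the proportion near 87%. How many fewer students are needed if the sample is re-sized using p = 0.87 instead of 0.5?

Conservative (p = 0.5): n = 1.96² × 0.25 / 0.044² ≈ 496.07 → 497.
Using p = 0.87: p(1−p) = 0.1131, so n = 1.96² × 0.1131 / 0.044² ≈ 224.42 → 225.
Reduction: 497 − 225 = 272.

272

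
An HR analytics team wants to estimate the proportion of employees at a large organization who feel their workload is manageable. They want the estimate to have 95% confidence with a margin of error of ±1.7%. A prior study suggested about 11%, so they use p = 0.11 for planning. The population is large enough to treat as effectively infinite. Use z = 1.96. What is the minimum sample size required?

1302

With p = 0.11, p(1−p) = 0.0979.
n = z²·p(1−p)/E² = 1.96² × 0.0979 / 0.017² = 3.8416 × 0.0979 / 0.000289 ≈ 1301.36.
Rounding up gives n = 1302.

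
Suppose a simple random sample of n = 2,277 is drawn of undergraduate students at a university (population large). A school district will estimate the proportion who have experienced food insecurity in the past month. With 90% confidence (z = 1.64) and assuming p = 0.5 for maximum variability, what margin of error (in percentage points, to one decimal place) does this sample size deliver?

SE(p̂) = √[p(1−p)/n] = √[0.2500/2277] = 0.01048.
E = z × SE = 1.64 × 0.01048 = 0.01718, or 1.7 percentage points.

1.7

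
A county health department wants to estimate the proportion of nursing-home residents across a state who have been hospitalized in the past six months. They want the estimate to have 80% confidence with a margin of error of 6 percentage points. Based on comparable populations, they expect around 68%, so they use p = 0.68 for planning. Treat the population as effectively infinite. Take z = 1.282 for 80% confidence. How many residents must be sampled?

With p = 0.68, p(1−p) = 0.2176.
n = z²·p(1−p)/E² = 1.282² × 0.2176 / 0.060² = 1.6435 × 0.2176 / 0.003600 ≈ 99.34.
Rounding up gives n = 100.

100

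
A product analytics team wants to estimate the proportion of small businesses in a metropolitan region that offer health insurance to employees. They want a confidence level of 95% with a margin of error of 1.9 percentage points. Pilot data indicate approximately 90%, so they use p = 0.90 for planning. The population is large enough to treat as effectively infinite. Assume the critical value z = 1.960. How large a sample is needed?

With p = 0.90, p(1−p) = 0.0900.
n = z²·p(1−p)/E² = 1.960² × 0.0900 / 0.019² = 3.8416 × 0.0900 / 0.000361 ≈ 957.74.
Rounding up gives n = 958.

958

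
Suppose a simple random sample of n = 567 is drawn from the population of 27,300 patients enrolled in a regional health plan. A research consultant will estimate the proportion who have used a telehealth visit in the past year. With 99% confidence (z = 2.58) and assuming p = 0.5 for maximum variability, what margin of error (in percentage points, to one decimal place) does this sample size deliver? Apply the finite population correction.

5.4

Finite-population factor: (N−n)/(N−1) = (27300−567)/(27300−1) = 0.9793.
SE(p̂) = √[p(1−p)/n · (N−n)/(N−1)] = √[0.2500/567 × 0.9793] = 0.02078.
E = z × SE = 2.58 × 0.02078 = 0.05361 ≈ 5.4 percentage points.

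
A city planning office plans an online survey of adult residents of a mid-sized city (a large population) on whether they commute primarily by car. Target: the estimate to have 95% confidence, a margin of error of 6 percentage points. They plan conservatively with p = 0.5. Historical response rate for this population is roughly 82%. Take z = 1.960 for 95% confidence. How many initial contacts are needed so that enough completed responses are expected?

326

Completed interviews needed: n₀ = 1.960² × 0.2500 / 0.060² ≈ 266.78 → 267.
At an 82% response rate, contacts needed = 267 / 0.82 ≈ 325.61 → 326.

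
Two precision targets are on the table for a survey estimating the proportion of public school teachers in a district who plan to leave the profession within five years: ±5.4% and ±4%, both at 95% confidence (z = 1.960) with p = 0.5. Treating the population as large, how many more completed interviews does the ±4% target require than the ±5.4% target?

At ±5.4%: n = 1.960² × 0.2500 / 0.054² ≈ 329.36 → 330.
At ±4%: n = 1.960² × 0.2500 / 0.040² ≈ 600.25 → 601.
Additional respondents: 601 − 330 = 271.

271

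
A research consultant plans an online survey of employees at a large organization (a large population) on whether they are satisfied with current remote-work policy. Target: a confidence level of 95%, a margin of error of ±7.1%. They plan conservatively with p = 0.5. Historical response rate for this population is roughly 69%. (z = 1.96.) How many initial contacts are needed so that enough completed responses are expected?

Completed interviews needed: n₀ = 1.96² × 0.2500 / 0.071² ≈ 190.52 → 191.
At a 69% response rate, contacts needed = 191 / 0.69 ≈ 276.81 → 277.

277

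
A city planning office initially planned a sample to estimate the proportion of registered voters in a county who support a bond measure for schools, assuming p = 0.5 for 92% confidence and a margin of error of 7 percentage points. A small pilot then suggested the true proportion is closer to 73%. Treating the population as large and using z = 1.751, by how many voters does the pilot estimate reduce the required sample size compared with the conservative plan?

33

Conservative (p = 0.5): n = 1.751² × 0.25 / 0.070² ≈ 156.43 → 157.
Using p = 0.73: p(1−p) = 0.1971, so n = 1.751² × 0.1971 / 0.070² ≈ 123.33 → 124.
Reduction: 157 − 124 = 33.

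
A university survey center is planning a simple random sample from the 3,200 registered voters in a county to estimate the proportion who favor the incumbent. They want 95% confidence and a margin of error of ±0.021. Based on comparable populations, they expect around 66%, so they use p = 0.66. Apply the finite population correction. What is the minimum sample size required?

For 95% confidence, z = 1.960.
Unadjusted: n₀ = 1.960² × 0.66 × 0.34 / 0.021² ≈ 1954.77, so n₀ = 1955.
Finite population correction with N = 3,200: n = n₀ / (1 + (n₀−1)/N) = 1955 / (1 + 1954/3200) = 1955 / 1.6106 ≈ 1213.81.
Rounding up, n = 1214.

1214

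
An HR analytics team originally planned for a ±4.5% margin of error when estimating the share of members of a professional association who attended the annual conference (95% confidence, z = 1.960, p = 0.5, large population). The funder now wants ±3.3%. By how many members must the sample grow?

407

At ±4.5%: n = 1.960² × 0.2500 / 0.045² ≈ 474.27 → 475.
At ±3.3%: n = 1.960² × 0.2500 / 0.033² ≈ 881.91 → 882.
Additional respondents: 882 − 475 = 407.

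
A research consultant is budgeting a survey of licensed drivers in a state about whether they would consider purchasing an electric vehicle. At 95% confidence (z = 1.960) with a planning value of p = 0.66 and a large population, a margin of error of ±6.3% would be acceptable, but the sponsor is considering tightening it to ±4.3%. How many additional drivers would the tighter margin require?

249

At ±6.3%: n = 1.960² × 0.2244 / 0.063² ≈ 217.20 → 218.
At ±4.3%: n = 1.960² × 0.2244 / 0.043² ≈ 466.23 → 467.
Additional respondents: 467 − 218 = 249.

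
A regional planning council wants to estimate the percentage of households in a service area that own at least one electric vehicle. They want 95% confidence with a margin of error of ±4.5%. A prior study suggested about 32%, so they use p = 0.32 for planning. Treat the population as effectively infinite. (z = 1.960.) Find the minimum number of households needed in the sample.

413

With p = 0.32, p(1−p) = 0.2176.
n = z²·p(1−p)/E² = 1.960² × 0.2176 / 0.045² = 3.8416 × 0.2176 / 0.002025 ≈ 412.81.
Rounding up gives n = 413.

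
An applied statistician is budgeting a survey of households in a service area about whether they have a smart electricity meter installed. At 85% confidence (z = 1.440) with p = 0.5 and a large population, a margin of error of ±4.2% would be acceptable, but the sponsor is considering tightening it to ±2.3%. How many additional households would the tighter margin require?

686

At ±4.2%: n = 1.440² × 0.2500 / 0.042² ≈ 293.88 → 294.
At ±2.3%: n = 1.440² × 0.2500 / 0.023² ≈ 979.96 → 980.
Additional respondents: 980 − 294 = 686.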